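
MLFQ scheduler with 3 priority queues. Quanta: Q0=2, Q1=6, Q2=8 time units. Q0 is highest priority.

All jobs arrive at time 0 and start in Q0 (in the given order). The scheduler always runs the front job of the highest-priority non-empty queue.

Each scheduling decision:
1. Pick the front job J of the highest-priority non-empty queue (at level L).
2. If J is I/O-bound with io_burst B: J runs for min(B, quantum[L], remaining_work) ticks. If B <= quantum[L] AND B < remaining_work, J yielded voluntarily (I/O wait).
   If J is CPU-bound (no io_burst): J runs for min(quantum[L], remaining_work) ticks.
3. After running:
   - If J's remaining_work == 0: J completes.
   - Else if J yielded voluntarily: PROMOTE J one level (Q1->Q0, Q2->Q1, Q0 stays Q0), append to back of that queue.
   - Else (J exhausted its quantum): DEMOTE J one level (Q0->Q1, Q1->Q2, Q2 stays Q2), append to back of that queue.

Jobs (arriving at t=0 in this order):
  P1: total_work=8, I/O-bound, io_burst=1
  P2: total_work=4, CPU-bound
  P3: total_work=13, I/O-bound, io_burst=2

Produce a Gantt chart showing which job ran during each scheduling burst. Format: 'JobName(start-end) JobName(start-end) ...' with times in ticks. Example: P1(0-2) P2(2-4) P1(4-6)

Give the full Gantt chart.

t=0-1: P1@Q0 runs 1, rem=7, I/O yield, promote→Q0. Q0=[P2,P3,P1] Q1=[] Q2=[]
t=1-3: P2@Q0 runs 2, rem=2, quantum used, demote→Q1. Q0=[P3,P1] Q1=[P2] Q2=[]
t=3-5: P3@Q0 runs 2, rem=11, I/O yield, promote→Q0. Q0=[P1,P3] Q1=[P2] Q2=[]
t=5-6: P1@Q0 runs 1, rem=6, I/O yield, promote→Q0. Q0=[P3,P1] Q1=[P2] Q2=[]
t=6-8: P3@Q0 runs 2, rem=9, I/O yield, promote→Q0. Q0=[P1,P3] Q1=[P2] Q2=[]
t=8-9: P1@Q0 runs 1, rem=5, I/O yield, promote→Q0. Q0=[P3,P1] Q1=[P2] Q2=[]
t=9-11: P3@Q0 runs 2, rem=7, I/O yield, promote→Q0. Q0=[P1,P3] Q1=[P2] Q2=[]
t=11-12: P1@Q0 runs 1, rem=4, I/O yield, promote→Q0. Q0=[P3,P1] Q1=[P2] Q2=[]
t=12-14: P3@Q0 runs 2, rem=5, I/O yield, promote→Q0. Q0=[P1,P3] Q1=[P2] Q2=[]
t=14-15: P1@Q0 runs 1, rem=3, I/O yield, promote→Q0. Q0=[P3,P1] Q1=[P2] Q2=[]
t=15-17: P3@Q0 runs 2, rem=3, I/O yield, promote→Q0. Q0=[P1,P3] Q1=[P2] Q2=[]
t=17-18: P1@Q0 runs 1, rem=2, I/O yield, promote→Q0. Q0=[P3,P1] Q1=[P2] Q2=[]
t=18-20: P3@Q0 runs 2, rem=1, I/O yield, promote→Q0. Q0=[P1,P3] Q1=[P2] Q2=[]
t=20-21: P1@Q0 runs 1, rem=1, I/O yield, promote→Q0. Q0=[P3,P1] Q1=[P2] Q2=[]
t=21-22: P3@Q0 runs 1, rem=0, completes. Q0=[P1] Q1=[P2] Q2=[]
t=22-23: P1@Q0 runs 1, rem=0, completes. Q0=[] Q1=[P2] Q2=[]
t=23-25: P2@Q1 runs 2, rem=0, completes. Q0=[] Q1=[] Q2=[]

Answer: P1(0-1) P2(1-3) P3(3-5) P1(5-6) P3(6-8) P1(8-9) P3(9-11) P1(11-12) P3(12-14) P1(14-15) P3(15-17) P1(17-18) P3(18-20) P1(20-21) P3(21-22) P1(22-23) P2(23-25)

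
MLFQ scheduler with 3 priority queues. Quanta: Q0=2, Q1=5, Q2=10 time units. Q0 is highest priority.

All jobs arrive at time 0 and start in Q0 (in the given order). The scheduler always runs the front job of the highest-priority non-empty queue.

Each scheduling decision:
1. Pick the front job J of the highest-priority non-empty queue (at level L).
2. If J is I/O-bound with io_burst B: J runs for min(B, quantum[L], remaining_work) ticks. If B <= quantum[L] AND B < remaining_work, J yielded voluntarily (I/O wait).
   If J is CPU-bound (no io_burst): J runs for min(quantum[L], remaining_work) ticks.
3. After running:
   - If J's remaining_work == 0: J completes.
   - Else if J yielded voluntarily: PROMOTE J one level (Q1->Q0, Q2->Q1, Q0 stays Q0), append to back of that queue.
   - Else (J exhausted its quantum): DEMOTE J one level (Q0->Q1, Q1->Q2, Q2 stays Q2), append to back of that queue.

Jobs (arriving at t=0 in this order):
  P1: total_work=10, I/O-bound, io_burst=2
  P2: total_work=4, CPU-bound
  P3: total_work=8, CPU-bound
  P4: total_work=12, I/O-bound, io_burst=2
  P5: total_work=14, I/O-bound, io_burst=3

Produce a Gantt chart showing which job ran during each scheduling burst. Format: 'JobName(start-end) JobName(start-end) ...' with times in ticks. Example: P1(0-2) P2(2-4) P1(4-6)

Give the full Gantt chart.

t=0-2: P1@Q0 runs 2, rem=8, I/O yield, promote→Q0. Q0=[P2,P3,P4,P5,P1] Q1=[] Q2=[]
t=2-4: P2@Q0 runs 2, rem=2, quantum used, demote→Q1. Q0=[P3,P4,P5,P1] Q1=[P2] Q2=[]
t=4-6: P3@Q0 runs 2, rem=6, quantum used, demote→Q1. Q0=[P4,P5,P1] Q1=[P2,P3] Q2=[]
t=6-8: P4@Q0 runs 2, rem=10, I/O yield, promote→Q0. Q0=[P5,P1,P4] Q1=[P2,P3] Q2=[]
t=8-10: P5@Q0 runs 2, rem=12, quantum used, demote→Q1. Q0=[P1,P4] Q1=[P2,P3,P5] Q2=[]
t=10-12: P1@Q0 runs 2, rem=6, I/O yield, promote→Q0. Q0=[P4,P1] Q1=[P2,P3,P5] Q2=[]
t=12-14: P4@Q0 runs 2, rem=8, I/O yield, promote→Q0. Q0=[P1,P4] Q1=[P2,P3,P5] Q2=[]
t=14-16: P1@Q0 runs 2, rem=4, I/O yield, promote→Q0. Q0=[P4,P1] Q1=[P2,P3,P5] Q2=[]
t=16-18: P4@Q0 runs 2, rem=6, I/O yield, promote→Q0. Q0=[P1,P4] Q1=[P2,P3,P5] Q2=[]
t=18-20: P1@Q0 runs 2, rem=2, I/O yield, promote→Q0. Q0=[P4,P1] Q1=[P2,P3,P5] Q2=[]
t=20-22: P4@Q0 runs 2, rem=4, I/O yield, promote→Q0. Q0=[P1,P4] Q1=[P2,P3,P5] Q2=[]
t=22-24: P1@Q0 runs 2, rem=0, completes. Q0=[P4] Q1=[P2,P3,P5] Q2=[]
t=24-26: P4@Q0 runs 2, rem=2, I/O yield, promote→Q0. Q0=[P4] Q1=[P2,P3,P5] Q2=[]
t=26-28: P4@Q0 runs 2, rem=0, completes. Q0=[] Q1=[P2,P3,P5] Q2=[]
t=28-30: P2@Q1 runs 2, rem=0, completes. Q0=[] Q1=[P3,P5] Q2=[]
t=30-35: P3@Q1 runs 5, rem=1, quantum used, demote→Q2. Q0=[] Q1=[P5] Q2=[P3]
t=35-38: P5@Q1 runs 3, rem=9, I/O yield, promote→Q0. Q0=[P5] Q1=[] Q2=[P3]
t=38-40: P5@Q0 runs 2, rem=7, quantum used, demote→Q1. Q0=[] Q1=[P5] Q2=[P3]
t=40-43: P5@Q1 runs 3, rem=4, I/O yield, promote→Q0. Q0=[P5] Q1=[] Q2=[P3]
t=43-45: P5@Q0 runs 2, rem=2, quantum used, demote→Q1. Q0=[] Q1=[P5] Q2=[P3]
t=45-47: P5@Q1 runs 2, rem=0, completes. Q0=[] Q1=[] Q2=[P3]
t=47-48: P3@Q2 runs 1, rem=0, completes. Q0=[] Q1=[] Q2=[]

Answer: P1(0-2) P2(2-4) P3(4-6) P4(6-8) P5(8-10) P1(10-12) P4(12-14) P1(14-16) P4(16-18) P1(18-20) P4(20-22) P1(22-24) P4(24-26) P4(26-28) P2(28-30) P3(30-35) P5(35-38) P5(38-40) P5(40-43) P5(43-45) P5(45-47) P3(47-48)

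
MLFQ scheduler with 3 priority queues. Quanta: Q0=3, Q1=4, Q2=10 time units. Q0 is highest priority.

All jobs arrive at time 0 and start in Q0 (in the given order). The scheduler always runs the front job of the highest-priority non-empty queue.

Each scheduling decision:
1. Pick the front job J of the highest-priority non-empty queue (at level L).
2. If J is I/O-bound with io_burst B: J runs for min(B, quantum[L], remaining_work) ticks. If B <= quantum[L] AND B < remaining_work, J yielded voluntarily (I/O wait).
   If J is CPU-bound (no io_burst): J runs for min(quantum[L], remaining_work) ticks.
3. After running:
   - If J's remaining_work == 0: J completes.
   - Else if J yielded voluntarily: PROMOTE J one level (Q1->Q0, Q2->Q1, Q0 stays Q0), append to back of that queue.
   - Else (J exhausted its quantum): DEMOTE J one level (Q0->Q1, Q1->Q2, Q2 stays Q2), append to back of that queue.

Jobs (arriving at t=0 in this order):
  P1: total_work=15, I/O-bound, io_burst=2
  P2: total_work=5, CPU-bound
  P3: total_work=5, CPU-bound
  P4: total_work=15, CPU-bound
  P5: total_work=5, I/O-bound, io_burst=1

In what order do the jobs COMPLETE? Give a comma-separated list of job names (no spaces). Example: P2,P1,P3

t=0-2: P1@Q0 runs 2, rem=13, I/O yield, promote→Q0. Q0=[P2,P3,P4,P5,P1] Q1=[] Q2=[]
t=2-5: P2@Q0 runs 3, rem=2, quantum used, demote→Q1. Q0=[P3,P4,P5,P1] Q1=[P2] Q2=[]
t=5-8: P3@Q0 runs 3, rem=2, quantum used, demote→Q1. Q0=[P4,P5,P1] Q1=[P2,P3] Q2=[]
t=8-11: P4@Q0 runs 3, rem=12, quantum used, demote→Q1. Q0=[P5,P1] Q1=[P2,P3,P4] Q2=[]
t=11-12: P5@Q0 runs 1, rem=4, I/O yield, promote→Q0. Q0=[P1,P5] Q1=[P2,P3,P4] Q2=[]
t=12-14: P1@Q0 runs 2, rem=11, I/O yield, promote→Q0. Q0=[P5,P1] Q1=[P2,P3,P4] Q2=[]
t=14-15: P5@Q0 runs 1, rem=3, I/O yield, promote→Q0. Q0=[P1,P5] Q1=[P2,P3,P4] Q2=[]
t=15-17: P1@Q0 runs 2, rem=9, I/O yield, promote→Q0. Q0=[P5,P1] Q1=[P2,P3,P4] Q2=[]
t=17-18: P5@Q0 runs 1, rem=2, I/O yield, promote→Q0. Q0=[P1,P5] Q1=[P2,P3,P4] Q2=[]
t=18-20: P1@Q0 runs 2, rem=7, I/O yield, promote→Q0. Q0=[P5,P1] Q1=[P2,P3,P4] Q2=[]
t=20-21: P5@Q0 runs 1, rem=1, I/O yield, promote→Q0. Q0=[P1,P5] Q1=[P2,P3,P4] Q2=[]
t=21-23: P1@Q0 runs 2, rem=5, I/O yield, promote→Q0. Q0=[P5,P1] Q1=[P2,P3,P4] Q2=[]
t=23-24: P5@Q0 runs 1, rem=0, completes. Q0=[P1] Q1=[P2,P3,P4] Q2=[]
t=24-26: P1@Q0 runs 2, rem=3, I/O yield, promote→Q0. Q0=[P1] Q1=[P2,P3,P4] Q2=[]
t=26-28: P1@Q0 runs 2, rem=1, I/O yield, promote→Q0. Q0=[P1] Q1=[P2,P3,P4] Q2=[]
t=28-29: P1@Q0 runs 1, rem=0, completes. Q0=[] Q1=[P2,P3,P4] Q2=[]
t=29-31: P2@Q1 runs 2, rem=0, completes. Q0=[] Q1=[P3,P4] Q2=[]
t=31-33: P3@Q1 runs 2, rem=0, completes. Q0=[] Q1=[P4] Q2=[]
t=33-37: P4@Q1 runs 4, rem=8, quantum used, demote→Q2. Q0=[] Q1=[] Q2=[P4]
t=37-45: P4@Q2 runs 8, rem=0, completes. Q0=[] Q1=[] Q2=[]

Answer: P5,P1,P2,P3,P4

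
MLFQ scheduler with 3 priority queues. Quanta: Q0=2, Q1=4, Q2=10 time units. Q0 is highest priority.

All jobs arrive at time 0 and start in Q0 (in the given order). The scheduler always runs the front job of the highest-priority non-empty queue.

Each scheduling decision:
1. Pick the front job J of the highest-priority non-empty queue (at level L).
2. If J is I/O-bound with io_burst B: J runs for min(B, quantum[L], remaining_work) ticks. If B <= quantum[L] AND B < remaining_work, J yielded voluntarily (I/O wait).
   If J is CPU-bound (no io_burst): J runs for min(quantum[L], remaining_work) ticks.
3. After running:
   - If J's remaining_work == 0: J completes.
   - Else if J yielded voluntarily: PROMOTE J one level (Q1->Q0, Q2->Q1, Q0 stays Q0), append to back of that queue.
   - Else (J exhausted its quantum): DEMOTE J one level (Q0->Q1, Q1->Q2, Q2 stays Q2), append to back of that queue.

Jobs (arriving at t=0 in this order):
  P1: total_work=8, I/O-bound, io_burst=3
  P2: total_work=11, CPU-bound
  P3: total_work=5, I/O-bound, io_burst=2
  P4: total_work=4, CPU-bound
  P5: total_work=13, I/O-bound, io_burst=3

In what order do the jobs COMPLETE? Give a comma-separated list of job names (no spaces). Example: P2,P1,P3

Answer: P3,P4,P1,P5,P2

Derivation:
t=0-2: P1@Q0 runs 2, rem=6, quantum used, demote→Q1. Q0=[P2,P3,P4,P5] Q1=[P1] Q2=[]
t=2-4: P2@Q0 runs 2, rem=9, quantum used, demote→Q1. Q0=[P3,P4,P5] Q1=[P1,P2] Q2=[]
t=4-6: P3@Q0 runs 2, rem=3, I/O yield, promote→Q0. Q0=[P4,P5,P3] Q1=[P1,P2] Q2=[]
t=6-8: P4@Q0 runs 2, rem=2, quantum used, demote→Q1. Q0=[P5,P3] Q1=[P1,P2,P4] Q2=[]
t=8-10: P5@Q0 runs 2, rem=11, quantum used, demote→Q1. Q0=[P3] Q1=[P1,P2,P4,P5] Q2=[]
t=10-12: P3@Q0 runs 2, rem=1, I/O yield, promote→Q0. Q0=[P3] Q1=[P1,P2,P4,P5] Q2=[]
t=12-13: P3@Q0 runs 1, rem=0, completes. Q0=[] Q1=[P1,P2,P4,P5] Q2=[]
t=13-16: P1@Q1 runs 3, rem=3, I/O yield, promote→Q0. Q0=[P1] Q1=[P2,P4,P5] Q2=[]
t=16-18: P1@Q0 runs 2, rem=1, quantum used, demote→Q1. Q0=[] Q1=[P2,P4,P5,P1] Q2=[]
t=18-22: P2@Q1 runs 4, rem=5, quantum used, demote→Q2. Q0=[] Q1=[P4,P5,P1] Q2=[P2]
t=22-24: P4@Q1 runs 2, rem=0, completes. Q0=[] Q1=[P5,P1] Q2=[P2]
t=24-27: P5@Q1 runs 3, rem=8, I/O yield, promote→Q0. Q0=[P5] Q1=[P1] Q2=[P2]
t=27-29: P5@Q0 runs 2, rem=6, quantum used, demote→Q1. Q0=[] Q1=[P1,P5] Q2=[P2]
t=29-30: P1@Q1 runs 1, rem=0, completes. Q0=[] Q1=[P5] Q2=[P2]
t=30-33: P5@Q1 runs 3, rem=3, I/O yield, promote→Q0. Q0=[P5] Q1=[] Q2=[P2]
t=33-35: P5@Q0 runs 2, rem=1, quantum used, demote→Q1. Q0=[] Q1=[P5] Q2=[P2]
t=35-36: P5@Q1 runs 1, rem=0, completes. Q0=[] Q1=[] Q2=[P2]
t=36-41: P2@Q2 runs 5, rem=0, completes. Q0=[] Q1=[] Q2=[]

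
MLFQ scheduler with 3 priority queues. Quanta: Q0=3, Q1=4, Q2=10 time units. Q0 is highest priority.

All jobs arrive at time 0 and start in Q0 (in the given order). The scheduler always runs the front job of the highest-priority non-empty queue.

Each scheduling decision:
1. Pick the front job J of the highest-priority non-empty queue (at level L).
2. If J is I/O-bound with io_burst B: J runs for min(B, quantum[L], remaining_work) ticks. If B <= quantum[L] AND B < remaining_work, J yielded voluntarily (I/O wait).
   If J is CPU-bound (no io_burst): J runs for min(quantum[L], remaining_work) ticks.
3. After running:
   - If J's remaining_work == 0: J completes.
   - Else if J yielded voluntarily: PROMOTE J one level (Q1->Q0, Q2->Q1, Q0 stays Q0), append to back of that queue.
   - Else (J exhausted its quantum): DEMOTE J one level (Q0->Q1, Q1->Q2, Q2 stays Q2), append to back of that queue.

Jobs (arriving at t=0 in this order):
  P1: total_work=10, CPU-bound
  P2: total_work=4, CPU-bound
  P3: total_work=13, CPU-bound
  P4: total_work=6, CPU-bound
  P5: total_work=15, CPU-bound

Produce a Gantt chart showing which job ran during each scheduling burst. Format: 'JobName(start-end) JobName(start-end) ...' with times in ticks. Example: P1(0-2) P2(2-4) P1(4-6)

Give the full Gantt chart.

Answer: P1(0-3) P2(3-6) P3(6-9) P4(9-12) P5(12-15) P1(15-19) P2(19-20) P3(20-24) P4(24-27) P5(27-31) P1(31-34) P3(34-40) P5(40-48)

Derivation:
t=0-3: P1@Q0 runs 3, rem=7, quantum used, demote→Q1. Q0=[P2,P3,P4,P5] Q1=[P1] Q2=[]
t=3-6: P2@Q0 runs 3, rem=1, quantum used, demote→Q1. Q0=[P3,P4,P5] Q1=[P1,P2] Q2=[]
t=6-9: P3@Q0 runs 3, rem=10, quantum used, demote→Q1. Q0=[P4,P5] Q1=[P1,P2,P3] Q2=[]
t=9-12: P4@Q0 runs 3, rem=3, quantum used, demote→Q1. Q0=[P5] Q1=[P1,P2,P3,P4] Q2=[]
t=12-15: P5@Q0 runs 3, rem=12, quantum used, demote→Q1. Q0=[] Q1=[P1,P2,P3,P4,P5] Q2=[]
t=15-19: P1@Q1 runs 4, rem=3, quantum used, demote→Q2. Q0=[] Q1=[P2,P3,P4,P5] Q2=[P1]
t=19-20: P2@Q1 runs 1, rem=0, completes. Q0=[] Q1=[P3,P4,P5] Q2=[P1]
t=20-24: P3@Q1 runs 4, rem=6, quantum used, demote→Q2. Q0=[] Q1=[P4,P5] Q2=[P1,P3]
t=24-27: P4@Q1 runs 3, rem=0, completes. Q0=[] Q1=[P5] Q2=[P1,P3]
t=27-31: P5@Q1 runs 4, rem=8, quantum used, demote→Q2. Q0=[] Q1=[] Q2=[P1,P3,P5]
t=31-34: P1@Q2 runs 3, rem=0, completes. Q0=[] Q1=[] Q2=[P3,P5]
t=34-40: P3@Q2 runs 6, rem=0, completes. Q0=[] Q1=[] Q2=[P5]
t=40-48: P5@Q2 runs 8, rem=0, completes. Q0=[] Q1=[] Q2=[]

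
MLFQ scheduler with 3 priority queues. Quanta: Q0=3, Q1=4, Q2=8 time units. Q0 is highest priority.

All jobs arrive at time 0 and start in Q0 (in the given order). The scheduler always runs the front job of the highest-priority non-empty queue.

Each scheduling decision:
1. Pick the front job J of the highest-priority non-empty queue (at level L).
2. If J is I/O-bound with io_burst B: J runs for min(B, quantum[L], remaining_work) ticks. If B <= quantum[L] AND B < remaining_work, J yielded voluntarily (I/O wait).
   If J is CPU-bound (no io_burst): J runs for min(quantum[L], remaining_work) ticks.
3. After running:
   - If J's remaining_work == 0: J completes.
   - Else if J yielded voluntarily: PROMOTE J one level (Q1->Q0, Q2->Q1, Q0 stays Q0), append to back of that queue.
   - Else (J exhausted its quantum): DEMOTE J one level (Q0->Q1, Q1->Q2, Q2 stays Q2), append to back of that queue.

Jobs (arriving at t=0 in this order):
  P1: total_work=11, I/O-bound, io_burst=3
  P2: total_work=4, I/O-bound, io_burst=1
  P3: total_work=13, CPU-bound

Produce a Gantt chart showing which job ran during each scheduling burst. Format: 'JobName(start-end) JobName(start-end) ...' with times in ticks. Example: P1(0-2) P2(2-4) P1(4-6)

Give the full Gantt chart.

t=0-3: P1@Q0 runs 3, rem=8, I/O yield, promote→Q0. Q0=[P2,P3,P1] Q1=[] Q2=[]
t=3-4: P2@Q0 runs 1, rem=3, I/O yield, promote→Q0. Q0=[P3,P1,P2] Q1=[] Q2=[]
t=4-7: P3@Q0 runs 3, rem=10, quantum used, demote→Q1. Q0=[P1,P2] Q1=[P3] Q2=[]
t=7-10: P1@Q0 runs 3, rem=5, I/O yield, promote→Q0. Q0=[P2,P1] Q1=[P3] Q2=[]
t=10-11: P2@Q0 runs 1, rem=2, I/O yield, promote→Q0. Q0=[P1,P2] Q1=[P3] Q2=[]
t=11-14: P1@Q0 runs 3, rem=2, I/O yield, promote→Q0. Q0=[P2,P1] Q1=[P3] Q2=[]
t=14-15: P2@Q0 runs 1, rem=1, I/O yield, promote→Q0. Q0=[P1,P2] Q1=[P3] Q2=[]
t=15-17: P1@Q0 runs 2, rem=0, completes. Q0=[P2] Q1=[P3] Q2=[]
t=17-18: P2@Q0 runs 1, rem=0, completes. Q0=[] Q1=[P3] Q2=[]
t=18-22: P3@Q1 runs 4, rem=6, quantum used, demote→Q2. Q0=[] Q1=[] Q2=[P3]
t=22-28: P3@Q2 runs 6, rem=0, completes. Q0=[] Q1=[] Q2=[]

Answer: P1(0-3) P2(3-4) P3(4-7) P1(7-10) P2(10-11) P1(11-14) P2(14-15) P1(15-17) P2(17-18) P3(18-22) P3(22-28)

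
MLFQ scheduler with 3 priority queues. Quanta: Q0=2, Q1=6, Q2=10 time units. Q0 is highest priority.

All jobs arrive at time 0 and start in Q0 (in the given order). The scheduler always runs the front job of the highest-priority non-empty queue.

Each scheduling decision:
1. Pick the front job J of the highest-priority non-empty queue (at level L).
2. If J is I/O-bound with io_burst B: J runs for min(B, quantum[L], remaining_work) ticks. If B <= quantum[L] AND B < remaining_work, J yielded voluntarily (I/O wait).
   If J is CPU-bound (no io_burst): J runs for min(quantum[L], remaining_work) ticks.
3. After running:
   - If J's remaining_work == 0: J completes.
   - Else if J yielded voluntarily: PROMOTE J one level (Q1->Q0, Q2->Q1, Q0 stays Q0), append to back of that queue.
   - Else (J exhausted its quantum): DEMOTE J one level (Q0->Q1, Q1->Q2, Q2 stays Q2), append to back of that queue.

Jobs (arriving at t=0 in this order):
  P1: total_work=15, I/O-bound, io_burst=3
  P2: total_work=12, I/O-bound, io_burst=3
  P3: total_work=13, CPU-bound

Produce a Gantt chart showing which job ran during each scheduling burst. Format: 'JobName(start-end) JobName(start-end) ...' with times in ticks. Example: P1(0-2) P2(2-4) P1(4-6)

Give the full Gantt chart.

t=0-2: P1@Q0 runs 2, rem=13, quantum used, demote→Q1. Q0=[P2,P3] Q1=[P1] Q2=[]
t=2-4: P2@Q0 runs 2, rem=10, quantum used, demote→Q1. Q0=[P3] Q1=[P1,P2] Q2=[]
t=4-6: P3@Q0 runs 2, rem=11, quantum used, demote→Q1. Q0=[] Q1=[P1,P2,P3] Q2=[]
t=6-9: P1@Q1 runs 3, rem=10, I/O yield, promote→Q0. Q0=[P1] Q1=[P2,P3] Q2=[]
t=9-11: P1@Q0 runs 2, rem=8, quantum used, demote→Q1. Q0=[] Q1=[P2,P3,P1] Q2=[]
t=11-14: P2@Q1 runs 3, rem=7, I/O yield, promote→Q0. Q0=[P2] Q1=[P3,P1] Q2=[]
t=14-16: P2@Q0 runs 2, rem=5, quantum used, demote→Q1. Q0=[] Q1=[P3,P1,P2] Q2=[]
t=16-22: P3@Q1 runs 6, rem=5, quantum used, demote→Q2. Q0=[] Q1=[P1,P2] Q2=[P3]
t=22-25: P1@Q1 runs 3, rem=5, I/O yield, promote→Q0. Q0=[P1] Q1=[P2] Q2=[P3]
t=25-27: P1@Q0 runs 2, rem=3, quantum used, demote→Q1. Q0=[] Q1=[P2,P1] Q2=[P3]
t=27-30: P2@Q1 runs 3, rem=2, I/O yield, promote→Q0. Q0=[P2] Q1=[P1] Q2=[P3]
t=30-32: P2@Q0 runs 2, rem=0, completes. Q0=[] Q1=[P1] Q2=[P3]
t=32-35: P1@Q1 runs 3, rem=0, completes. Q0=[] Q1=[] Q2=[P3]
t=35-40: P3@Q2 runs 5, rem=0, completes. Q0=[] Q1=[] Q2=[]

Answer: P1(0-2) P2(2-4) P3(4-6) P1(6-9) P1(9-11) P2(11-14) P2(14-16) P3(16-22) P1(22-25) P1(25-27) P2(27-30) P2(30-32) P1(32-35) P3(35-40)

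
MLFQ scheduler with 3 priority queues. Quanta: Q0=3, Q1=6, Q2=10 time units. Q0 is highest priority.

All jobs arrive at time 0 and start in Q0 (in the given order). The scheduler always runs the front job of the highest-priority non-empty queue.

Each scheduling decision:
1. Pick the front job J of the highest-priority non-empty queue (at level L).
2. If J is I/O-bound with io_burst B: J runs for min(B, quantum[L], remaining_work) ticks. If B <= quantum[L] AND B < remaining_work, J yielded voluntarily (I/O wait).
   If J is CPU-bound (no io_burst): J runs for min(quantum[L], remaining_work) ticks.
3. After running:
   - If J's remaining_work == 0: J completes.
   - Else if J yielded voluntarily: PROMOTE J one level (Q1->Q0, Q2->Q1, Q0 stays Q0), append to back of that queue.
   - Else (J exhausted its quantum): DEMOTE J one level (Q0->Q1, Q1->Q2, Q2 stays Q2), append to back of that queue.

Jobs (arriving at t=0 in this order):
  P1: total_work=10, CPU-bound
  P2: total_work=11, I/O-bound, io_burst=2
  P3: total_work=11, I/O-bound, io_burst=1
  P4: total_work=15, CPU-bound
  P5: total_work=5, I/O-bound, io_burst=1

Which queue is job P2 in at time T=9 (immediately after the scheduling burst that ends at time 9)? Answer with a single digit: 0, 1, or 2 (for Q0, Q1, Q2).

t=0-3: P1@Q0 runs 3, rem=7, quantum used, demote→Q1. Q0=[P2,P3,P4,P5] Q1=[P1] Q2=[]
t=3-5: P2@Q0 runs 2, rem=9, I/O yield, promote→Q0. Q0=[P3,P4,P5,P2] Q1=[P1] Q2=[]
t=5-6: P3@Q0 runs 1, rem=10, I/O yield, promote→Q0. Q0=[P4,P5,P2,P3] Q1=[P1] Q2=[]
t=6-9: P4@Q0 runs 3, rem=12, quantum used, demote→Q1. Q0=[P5,P2,P3] Q1=[P1,P4] Q2=[]
t=9-10: P5@Q0 runs 1, rem=4, I/O yield, promote→Q0. Q0=[P2,P3,P5] Q1=[P1,P4] Q2=[]
t=10-12: P2@Q0 runs 2, rem=7, I/O yield, promote→Q0. Q0=[P3,P5,P2] Q1=[P1,P4] Q2=[]
t=12-13: P3@Q0 runs 1, rem=9, I/O yield, promote→Q0. Q0=[P5,P2,P3] Q1=[P1,P4] Q2=[]
t=13-14: P5@Q0 runs 1, rem=3, I/O yield, promote→Q0. Q0=[P2,P3,P5] Q1=[P1,P4] Q2=[]
t=14-16: P2@Q0 runs 2, rem=5, I/O yield, promote→Q0. Q0=[P3,P5,P2] Q1=[P1,P4] Q2=[]
t=16-17: P3@Q0 runs 1, rem=8, I/O yield, promote→Q0. Q0=[P5,P2,P3] Q1=[P1,P4] Q2=[]
t=17-18: P5@Q0 runs 1, rem=2, I/O yield, promote→Q0. Q0=[P2,P3,P5] Q1=[P1,P4] Q2=[]
t=18-20: P2@Q0 runs 2, rem=3, I/O yield, promote→Q0. Q0=[P3,P5,P2] Q1=[P1,P4] Q2=[]
t=20-21: P3@Q0 runs 1, rem=7, I/O yield, promote→Q0. Q0=[P5,P2,P3] Q1=[P1,P4] Q2=[]
t=21-22: P5@Q0 runs 1, rem=1, I/O yield, promote→Q0. Q0=[P2,P3,P5] Q1=[P1,P4] Q2=[]
t=22-24: P2@Q0 runs 2, rem=1, I/O yield, promote→Q0. Q0=[P3,P5,P2] Q1=[P1,P4] Q2=[]
t=24-25: P3@Q0 runs 1, rem=6, I/O yield, promote→Q0. Q0=[P5,P2,P3] Q1=[P1,P4] Q2=[]
t=25-26: P5@Q0 runs 1, rem=0, completes. Q0=[P2,P3] Q1=[P1,P4] Q2=[]
t=26-27: P2@Q0 runs 1, rem=0, completes. Q0=[P3] Q1=[P1,P4] Q2=[]
t=27-28: P3@Q0 runs 1, rem=5, I/O yield, promote→Q0. Q0=[P3] Q1=[P1,P4] Q2=[]
t=28-29: P3@Q0 runs 1, rem=4, I/O yield, promote→Q0. Q0=[P3] Q1=[P1,P4] Q2=[]
t=29-30: P3@Q0 runs 1, rem=3, I/O yield, promote→Q0. Q0=[P3] Q1=[P1,P4] Q2=[]
t=30-31: P3@Q0 runs 1, rem=2, I/O yield, promote→Q0. Q0=[P3] Q1=[P1,P4] Q2=[]
t=31-32: P3@Q0 runs 1, rem=1, I/O yield, promote→Q0. Q0=[P3] Q1=[P1,P4] Q2=[]
t=32-33: P3@Q0 runs 1, rem=0, completes. Q0=[] Q1=[P1,P4] Q2=[]
t=33-39: P1@Q1 runs 6, rem=1, quantum used, demote→Q2. Q0=[] Q1=[P4] Q2=[P1]
t=39-45: P4@Q1 runs 6, rem=6, quantum used, demote→Q2. Q0=[] Q1=[] Q2=[P1,P4]
t=45-46: P1@Q2 runs 1, rem=0, completes. Q0=[] Q1=[] Q2=[P4]
t=46-52: P4@Q2 runs 6, rem=0, completes. Q0=[] Q1=[] Q2=[]

Answer: 0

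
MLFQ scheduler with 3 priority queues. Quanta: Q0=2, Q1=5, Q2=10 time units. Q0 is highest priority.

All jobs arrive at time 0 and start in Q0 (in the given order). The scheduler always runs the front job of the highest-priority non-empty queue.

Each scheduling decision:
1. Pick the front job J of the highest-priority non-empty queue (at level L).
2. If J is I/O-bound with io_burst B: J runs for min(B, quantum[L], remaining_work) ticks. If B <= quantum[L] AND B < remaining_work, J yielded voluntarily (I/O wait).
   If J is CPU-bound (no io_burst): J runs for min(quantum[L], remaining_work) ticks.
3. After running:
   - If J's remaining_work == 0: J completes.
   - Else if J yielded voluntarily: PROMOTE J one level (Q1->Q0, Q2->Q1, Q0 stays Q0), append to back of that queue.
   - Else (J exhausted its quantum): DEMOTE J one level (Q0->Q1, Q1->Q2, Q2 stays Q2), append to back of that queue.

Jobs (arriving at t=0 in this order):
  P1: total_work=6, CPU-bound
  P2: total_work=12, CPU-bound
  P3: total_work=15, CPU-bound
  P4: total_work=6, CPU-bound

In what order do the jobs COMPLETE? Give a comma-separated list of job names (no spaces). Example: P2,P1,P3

Answer: P1,P4,P2,P3

Derivation:
t=0-2: P1@Q0 runs 2, rem=4, quantum used, demote→Q1. Q0=[P2,P3,P4] Q1=[P1] Q2=[]
t=2-4: P2@Q0 runs 2, rem=10, quantum used, demote→Q1. Q0=[P3,P4] Q1=[P1,P2] Q2=[]
t=4-6: P3@Q0 runs 2, rem=13, quantum used, demote→Q1. Q0=[P4] Q1=[P1,P2,P3] Q2=[]
t=6-8: P4@Q0 runs 2, rem=4, quantum used, demote→Q1. Q0=[] Q1=[P1,P2,P3,P4] Q2=[]
t=8-12: P1@Q1 runs 4, rem=0, completes. Q0=[] Q1=[P2,P3,P4] Q2=[]
t=12-17: P2@Q1 runs 5, rem=5, quantum used, demote→Q2. Q0=[] Q1=[P3,P4] Q2=[P2]
t=17-22: P3@Q1 runs 5, rem=8, quantum used, demote→Q2. Q0=[] Q1=[P4] Q2=[P2,P3]
t=22-26: P4@Q1 runs 4, rem=0, completes. Q0=[] Q1=[] Q2=[P2,P3]
t=26-31: P2@Q2 runs 5, rem=0, completes. Q0=[] Q1=[] Q2=[P3]
t=31-39: P3@Q2 runs 8, rem=0, completes. Q0=[] Q1=[] Q2=[]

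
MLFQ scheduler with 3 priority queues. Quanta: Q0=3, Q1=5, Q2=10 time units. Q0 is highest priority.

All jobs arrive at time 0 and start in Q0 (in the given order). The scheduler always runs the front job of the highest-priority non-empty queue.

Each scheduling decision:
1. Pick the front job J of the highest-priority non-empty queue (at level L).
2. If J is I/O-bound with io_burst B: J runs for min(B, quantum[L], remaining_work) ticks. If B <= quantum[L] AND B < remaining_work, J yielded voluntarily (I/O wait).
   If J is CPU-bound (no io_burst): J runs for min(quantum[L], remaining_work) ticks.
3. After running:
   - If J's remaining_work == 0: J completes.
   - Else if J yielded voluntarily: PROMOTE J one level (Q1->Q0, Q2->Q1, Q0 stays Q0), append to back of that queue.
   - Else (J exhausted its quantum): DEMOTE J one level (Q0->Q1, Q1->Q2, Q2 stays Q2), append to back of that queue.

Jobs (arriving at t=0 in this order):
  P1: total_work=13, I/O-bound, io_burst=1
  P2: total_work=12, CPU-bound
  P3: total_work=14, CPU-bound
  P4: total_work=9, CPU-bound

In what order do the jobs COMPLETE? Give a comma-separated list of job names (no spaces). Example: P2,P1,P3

Answer: P1,P2,P3,P4

Derivation:
t=0-1: P1@Q0 runs 1, rem=12, I/O yield, promote→Q0. Q0=[P2,P3,P4,P1] Q1=[] Q2=[]
t=1-4: P2@Q0 runs 3, rem=9, quantum used, demote→Q1. Q0=[P3,P4,P1] Q1=[P2] Q2=[]
t=4-7: P3@Q0 runs 3, rem=11, quantum used, demote→Q1. Q0=[P4,P1] Q1=[P2,P3] Q2=[]
t=7-10: P4@Q0 runs 3, rem=6, quantum used, demote→Q1. Q0=[P1] Q1=[P2,P3,P4] Q2=[]
t=10-11: P1@Q0 runs 1, rem=11, I/O yield, promote→Q0. Q0=[P1] Q1=[P2,P3,P4] Q2=[]
t=11-12: P1@Q0 runs 1, rem=10, I/O yield, promote→Q0. Q0=[P1] Q1=[P2,P3,P4] Q2=[]
t=12-13: P1@Q0 runs 1, rem=9, I/O yield, promote→Q0. Q0=[P1] Q1=[P2,P3,P4] Q2=[]
t=13-14: P1@Q0 runs 1, rem=8, I/O yield, promote→Q0. Q0=[P1] Q1=[P2,P3,P4] Q2=[]
t=14-15: P1@Q0 runs 1, rem=7, I/O yield, promote→Q0. Q0=[P1] Q1=[P2,P3,P4] Q2=[]
t=15-16: P1@Q0 runs 1, rem=6, I/O yield, promote→Q0. Q0=[P1] Q1=[P2,P3,P4] Q2=[]
t=16-17: P1@Q0 runs 1, rem=5, I/O yield, promote→Q0. Q0=[P1] Q1=[P2,P3,P4] Q2=[]
t=17-18: P1@Q0 runs 1, rem=4, I/O yield, promote→Q0. Q0=[P1] Q1=[P2,P3,P4] Q2=[]
t=18-19: P1@Q0 runs 1, rem=3, I/O yield, promote→Q0. Q0=[P1] Q1=[P2,P3,P4] Q2=[]
t=19-20: P1@Q0 runs 1, rem=2, I/O yield, promote→Q0. Q0=[P1] Q1=[P2,P3,P4] Q2=[]
t=20-21: P1@Q0 runs 1, rem=1, I/O yield, promote→Q0. Q0=[P1] Q1=[P2,P3,P4] Q2=[]
t=21-22: P1@Q0 runs 1, rem=0, completes. Q0=[] Q1=[P2,P3,P4] Q2=[]
t=22-27: P2@Q1 runs 5, rem=4, quantum used, demote→Q2. Q0=[] Q1=[P3,P4] Q2=[P2]
t=27-32: P3@Q1 runs 5, rem=6, quantum used, demote→Q2. Q0=[] Q1=[P4] Q2=[P2,P3]
t=32-37: P4@Q1 runs 5, rem=1, quantum used, demote→Q2. Q0=[] Q1=[] Q2=[P2,P3,P4]
t=37-41: P2@Q2 runs 4, rem=0, completes. Q0=[] Q1=[] Q2=[P3,P4]
t=41-47: P3@Q2 runs 6, rem=0, completes. Q0=[] Q1=[] Q2=[P4]
t=47-48: P4@Q2 runs 1, rem=0, completes. Q0=[] Q1=[] Q2=[]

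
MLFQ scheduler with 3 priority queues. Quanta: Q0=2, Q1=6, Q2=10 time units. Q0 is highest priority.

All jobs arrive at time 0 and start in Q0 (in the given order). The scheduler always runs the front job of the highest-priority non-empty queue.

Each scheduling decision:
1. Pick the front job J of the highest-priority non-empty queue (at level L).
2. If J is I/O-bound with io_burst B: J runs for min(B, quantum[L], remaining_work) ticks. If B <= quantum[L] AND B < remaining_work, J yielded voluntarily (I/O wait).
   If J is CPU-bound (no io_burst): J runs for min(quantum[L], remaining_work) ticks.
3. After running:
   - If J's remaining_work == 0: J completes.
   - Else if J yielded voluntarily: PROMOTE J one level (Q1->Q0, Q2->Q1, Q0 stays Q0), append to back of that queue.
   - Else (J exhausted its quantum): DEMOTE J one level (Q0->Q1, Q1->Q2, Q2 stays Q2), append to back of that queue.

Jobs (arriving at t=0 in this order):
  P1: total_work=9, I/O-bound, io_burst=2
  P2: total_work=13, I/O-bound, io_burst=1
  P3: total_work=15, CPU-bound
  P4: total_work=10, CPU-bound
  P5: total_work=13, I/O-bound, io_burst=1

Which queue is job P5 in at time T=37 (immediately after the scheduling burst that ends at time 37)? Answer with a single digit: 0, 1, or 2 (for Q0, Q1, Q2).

Answer: 0

Derivation:
t=0-2: P1@Q0 runs 2, rem=7, I/O yield, promote→Q0. Q0=[P2,P3,P4,P5,P1] Q1=[] Q2=[]
t=2-3: P2@Q0 runs 1, rem=12, I/O yield, promote→Q0. Q0=[P3,P4,P5,P1,P2] Q1=[] Q2=[]
t=3-5: P3@Q0 runs 2, rem=13, quantum used, demote→Q1. Q0=[P4,P5,P1,P2] Q1=[P3] Q2=[]
t=5-7: P4@Q0 runs 2, rem=8, quantum used, demote→Q1. Q0=[P5,P1,P2] Q1=[P3,P4] Q2=[]
t=7-8: P5@Q0 runs 1, rem=12, I/O yield, promote→Q0. Q0=[P1,P2,P5] Q1=[P3,P4] Q2=[]
t=8-10: P1@Q0 runs 2, rem=5, I/O yield, promote→Q0. Q0=[P2,P5,P1] Q1=[P3,P4] Q2=[]
t=10-11: P2@Q0 runs 1, rem=11, I/O yield, promote→Q0. Q0=[P5,P1,P2] Q1=[P3,P4] Q2=[]
t=11-12: P5@Q0 runs 1, rem=11, I/O yield, promote→Q0. Q0=[P1,P2,P5] Q1=[P3,P4] Q2=[]
t=12-14: P1@Q0 runs 2, rem=3, I/O yield, promote→Q0. Q0=[P2,P5,P1] Q1=[P3,P4] Q2=[]
t=14-15: P2@Q0 runs 1, rem=10, I/O yield, promote→Q0. Q0=[P5,P1,P2] Q1=[P3,P4] Q2=[]
t=15-16: P5@Q0 runs 1, rem=10, I/O yield, promote→Q0. Q0=[P1,P2,P5] Q1=[P3,P4] Q2=[]
t=16-18: P1@Q0 runs 2, rem=1, I/O yield, promote→Q0. Q0=[P2,P5,P1] Q1=[P3,P4] Q2=[]
t=18-19: P2@Q0 runs 1, rem=9, I/O yield, promote→Q0. Q0=[P5,P1,P2] Q1=[P3,P4] Q2=[]
t=19-20: P5@Q0 runs 1, rem=9, I/O yield, promote→Q0. Q0=[P1,P2,P5] Q1=[P3,P4] Q2=[]
t=20-21: P1@Q0 runs 1, rem=0, completes. Q0=[P2,P5] Q1=[P3,P4] Q2=[]
t=21-22: P2@Q0 runs 1, rem=8, I/O yield, promote→Q0. Q0=[P5,P2] Q1=[P3,P4] Q2=[]
t=22-23: P5@Q0 runs 1, rem=8, I/O yield, promote→Q0. Q0=[P2,P5] Q1=[P3,P4] Q2=[]
t=23-24: P2@Q0 runs 1, rem=7, I/O yield, promote→Q0. Q0=[P5,P2] Q1=[P3,P4] Q2=[]
t=24-25: P5@Q0 runs 1, rem=7, I/O yield, promote→Q0. Q0=[P2,P5] Q1=[P3,P4] Q2=[]
t=25-26: P2@Q0 runs 1, rem=6, I/O yield, promote→Q0. Q0=[P5,P2] Q1=[P3,P4] Q2=[]
t=26-27: P5@Q0 runs 1, rem=6, I/O yield, promote→Q0. Q0=[P2,P5] Q1=[P3,P4] Q2=[]
t=27-28: P2@Q0 runs 1, rem=5, I/O yield, promote→Q0. Q0=[P5,P2] Q1=[P3,P4] Q2=[]
t=28-29: P5@Q0 runs 1, rem=5, I/O yield, promote→Q0. Q0=[P2,P5] Q1=[P3,P4] Q2=[]
t=29-30: P2@Q0 runs 1, rem=4, I/O yield, promote→Q0. Q0=[P5,P2] Q1=[P3,P4] Q2=[]
t=30-31: P5@Q0 runs 1, rem=4, I/O yield, promote→Q0. Q0=[P2,P5] Q1=[P3,P4] Q2=[]
t=31-32: P2@Q0 runs 1, rem=3, I/O yield, promote→Q0. Q0=[P5,P2] Q1=[P3,P4] Q2=[]
t=32-33: P5@Q0 runs 1, rem=3, I/O yield, promote→Q0. Q0=[P2,P5] Q1=[P3,P4] Q2=[]
t=33-34: P2@Q0 runs 1, rem=2, I/O yield, promote→Q0. Q0=[P5,P2] Q1=[P3,P4] Q2=[]
t=34-35: P5@Q0 runs 1, rem=2, I/O yield, promote→Q0. Q0=[P2,P5] Q1=[P3,P4] Q2=[]
t=35-36: P2@Q0 runs 1, rem=1, I/O yield, promote→Q0. Q0=[P5,P2] Q1=[P3,P4] Q2=[]
t=36-37: P5@Q0 runs 1, rem=1, I/O yield, promote→Q0. Q0=[P2,P5] Q1=[P3,P4] Q2=[]
t=37-38: P2@Q0 runs 1, rem=0, completes. Q0=[P5] Q1=[P3,P4] Q2=[]
t=38-39: P5@Q0 runs 1, rem=0, completes. Q0=[] Q1=[P3,P4] Q2=[]
t=39-45: P3@Q1 runs 6, rem=7, quantum used, demote→Q2. Q0=[] Q1=[P4] Q2=[P3]
t=45-51: P4@Q1 runs 6, rem=2, quantum used, demote→Q2. Q0=[] Q1=[] Q2=[P3,P4]
t=51-58: P3@Q2 runs 7, rem=0, completes. Q0=[] Q1=[] Q2=[P4]
t=58-60: P4@Q2 runs 2, rem=0, completes. Q0=[] Q1=[] Q2=[]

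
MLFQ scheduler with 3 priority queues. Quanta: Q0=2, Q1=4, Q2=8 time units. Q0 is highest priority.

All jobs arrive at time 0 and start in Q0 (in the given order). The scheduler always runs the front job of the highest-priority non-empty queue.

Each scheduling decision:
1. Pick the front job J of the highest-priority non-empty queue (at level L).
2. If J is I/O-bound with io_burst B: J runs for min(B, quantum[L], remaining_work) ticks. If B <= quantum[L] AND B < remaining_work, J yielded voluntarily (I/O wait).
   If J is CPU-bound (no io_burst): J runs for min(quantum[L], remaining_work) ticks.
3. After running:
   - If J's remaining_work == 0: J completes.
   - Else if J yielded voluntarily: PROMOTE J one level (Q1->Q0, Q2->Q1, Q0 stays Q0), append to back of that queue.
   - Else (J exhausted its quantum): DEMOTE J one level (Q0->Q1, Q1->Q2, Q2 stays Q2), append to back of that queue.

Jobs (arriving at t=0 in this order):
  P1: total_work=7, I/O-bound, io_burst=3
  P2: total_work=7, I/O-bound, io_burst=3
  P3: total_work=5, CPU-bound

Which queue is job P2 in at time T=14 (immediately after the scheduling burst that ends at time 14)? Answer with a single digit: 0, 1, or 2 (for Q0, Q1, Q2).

Answer: 0

Derivation:
t=0-2: P1@Q0 runs 2, rem=5, quantum used, demote→Q1. Q0=[P2,P3] Q1=[P1] Q2=[]
t=2-4: P2@Q0 runs 2, rem=5, quantum used, demote→Q1. Q0=[P3] Q1=[P1,P2] Q2=[]
t=4-6: P3@Q0 runs 2, rem=3, quantum used, demote→Q1. Q0=[] Q1=[P1,P2,P3] Q2=[]
t=6-9: P1@Q1 runs 3, rem=2, I/O yield, promote→Q0. Q0=[P1] Q1=[P2,P3] Q2=[]
t=9-11: P1@Q0 runs 2, rem=0, completes. Q0=[] Q1=[P2,P3] Q2=[]
t=11-14: P2@Q1 runs 3, rem=2, I/O yield, promote→Q0. Q0=[P2] Q1=[P3] Q2=[]
t=14-16: P2@Q0 runs 2, rem=0, completes. Q0=[] Q1=[P3] Q2=[]
t=16-19: P3@Q1 runs 3, rem=0, completes. Q0=[] Q1=[] Q2=[]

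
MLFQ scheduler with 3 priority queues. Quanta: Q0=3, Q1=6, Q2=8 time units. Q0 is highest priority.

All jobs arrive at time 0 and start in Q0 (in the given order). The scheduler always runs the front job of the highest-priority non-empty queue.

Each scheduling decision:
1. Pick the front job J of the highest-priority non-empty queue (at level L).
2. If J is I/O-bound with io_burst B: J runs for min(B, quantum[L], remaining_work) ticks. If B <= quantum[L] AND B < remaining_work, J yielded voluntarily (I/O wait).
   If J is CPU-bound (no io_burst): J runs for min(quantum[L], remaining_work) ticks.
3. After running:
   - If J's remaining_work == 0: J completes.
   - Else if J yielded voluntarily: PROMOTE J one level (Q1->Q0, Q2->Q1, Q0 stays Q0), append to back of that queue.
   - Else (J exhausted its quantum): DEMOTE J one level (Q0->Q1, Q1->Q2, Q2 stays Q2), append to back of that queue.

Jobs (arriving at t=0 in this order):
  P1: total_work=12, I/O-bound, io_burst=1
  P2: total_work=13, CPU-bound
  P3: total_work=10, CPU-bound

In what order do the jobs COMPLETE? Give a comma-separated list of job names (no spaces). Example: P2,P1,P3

Answer: P1,P2,P3

Derivation:
t=0-1: P1@Q0 runs 1, rem=11, I/O yield, promote→Q0. Q0=[P2,P3,P1] Q1=[] Q2=[]
t=1-4: P2@Q0 runs 3, rem=10, quantum used, demote→Q1. Q0=[P3,P1] Q1=[P2] Q2=[]
t=4-7: P3@Q0 runs 3, rem=7, quantum used, demote→Q1. Q0=[P1] Q1=[P2,P3] Q2=[]
t=7-8: P1@Q0 runs 1, rem=10, I/O yield, promote→Q0. Q0=[P1] Q1=[P2,P3] Q2=[]
t=8-9: P1@Q0 runs 1, rem=9, I/O yield, promote→Q0. Q0=[P1] Q1=[P2,P3] Q2=[]
t=9-10: P1@Q0 runs 1, rem=8, I/O yield, promote→Q0. Q0=[P1] Q1=[P2,P3] Q2=[]
t=10-11: P1@Q0 runs 1, rem=7, I/O yield, promote→Q0. Q0=[P1] Q1=[P2,P3] Q2=[]
t=11-12: P1@Q0 runs 1, rem=6, I/O yield, promote→Q0. Q0=[P1] Q1=[P2,P3] Q2=[]
t=12-13: P1@Q0 runs 1, rem=5, I/O yield, promote→Q0. Q0=[P1] Q1=[P2,P3] Q2=[]
t=13-14: P1@Q0 runs 1, rem=4, I/O yield, promote→Q0. Q0=[P1] Q1=[P2,P3] Q2=[]
t=14-15: P1@Q0 runs 1, rem=3, I/O yield, promote→Q0. Q0=[P1] Q1=[P2,P3] Q2=[]
t=15-16: P1@Q0 runs 1, rem=2, I/O yield, promote→Q0. Q0=[P1] Q1=[P2,P3] Q2=[]
t=16-17: P1@Q0 runs 1, rem=1, I/O yield, promote→Q0. Q0=[P1] Q1=[P2,P3] Q2=[]
t=17-18: P1@Q0 runs 1, rem=0, completes. Q0=[] Q1=[P2,P3] Q2=[]
t=18-24: P2@Q1 runs 6, rem=4, quantum used, demote→Q2. Q0=[] Q1=[P3] Q2=[P2]
t=24-30: P3@Q1 runs 6, rem=1, quantum used, demote→Q2. Q0=[] Q1=[] Q2=[P2,P3]
t=30-34: P2@Q2 runs 4, rem=0, completes. Q0=[] Q1=[] Q2=[P3]
t=34-35: P3@Q2 runs 1, rem=0, completes. Q0=[] Q1=[] Q2=[]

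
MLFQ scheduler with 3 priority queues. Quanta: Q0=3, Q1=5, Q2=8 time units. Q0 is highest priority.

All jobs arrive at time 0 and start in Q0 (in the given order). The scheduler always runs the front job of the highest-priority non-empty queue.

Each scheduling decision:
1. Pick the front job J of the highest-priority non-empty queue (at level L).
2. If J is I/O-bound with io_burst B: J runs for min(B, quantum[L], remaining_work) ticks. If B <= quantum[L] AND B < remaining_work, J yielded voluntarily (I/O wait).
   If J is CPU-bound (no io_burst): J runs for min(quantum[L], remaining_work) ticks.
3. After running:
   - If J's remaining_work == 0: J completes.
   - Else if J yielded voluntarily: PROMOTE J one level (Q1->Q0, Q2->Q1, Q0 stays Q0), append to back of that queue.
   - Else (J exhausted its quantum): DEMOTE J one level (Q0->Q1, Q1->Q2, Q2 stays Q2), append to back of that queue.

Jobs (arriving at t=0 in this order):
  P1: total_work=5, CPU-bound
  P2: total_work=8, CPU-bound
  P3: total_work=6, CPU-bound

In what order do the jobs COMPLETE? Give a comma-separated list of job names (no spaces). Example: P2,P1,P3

t=0-3: P1@Q0 runs 3, rem=2, quantum used, demote→Q1. Q0=[P2,P3] Q1=[P1] Q2=[]
t=3-6: P2@Q0 runs 3, rem=5, quantum used, demote→Q1. Q0=[P3] Q1=[P1,P2] Q2=[]
t=6-9: P3@Q0 runs 3, rem=3, quantum used, demote→Q1. Q0=[] Q1=[P1,P2,P3] Q2=[]
t=9-11: P1@Q1 runs 2, rem=0, completes. Q0=[] Q1=[P2,P3] Q2=[]
t=11-16: P2@Q1 runs 5, rem=0, completes. Q0=[] Q1=[P3] Q2=[]
t=16-19: P3@Q1 runs 3, rem=0, completes. Q0=[] Q1=[] Q2=[]

Answer: P1,P2,P3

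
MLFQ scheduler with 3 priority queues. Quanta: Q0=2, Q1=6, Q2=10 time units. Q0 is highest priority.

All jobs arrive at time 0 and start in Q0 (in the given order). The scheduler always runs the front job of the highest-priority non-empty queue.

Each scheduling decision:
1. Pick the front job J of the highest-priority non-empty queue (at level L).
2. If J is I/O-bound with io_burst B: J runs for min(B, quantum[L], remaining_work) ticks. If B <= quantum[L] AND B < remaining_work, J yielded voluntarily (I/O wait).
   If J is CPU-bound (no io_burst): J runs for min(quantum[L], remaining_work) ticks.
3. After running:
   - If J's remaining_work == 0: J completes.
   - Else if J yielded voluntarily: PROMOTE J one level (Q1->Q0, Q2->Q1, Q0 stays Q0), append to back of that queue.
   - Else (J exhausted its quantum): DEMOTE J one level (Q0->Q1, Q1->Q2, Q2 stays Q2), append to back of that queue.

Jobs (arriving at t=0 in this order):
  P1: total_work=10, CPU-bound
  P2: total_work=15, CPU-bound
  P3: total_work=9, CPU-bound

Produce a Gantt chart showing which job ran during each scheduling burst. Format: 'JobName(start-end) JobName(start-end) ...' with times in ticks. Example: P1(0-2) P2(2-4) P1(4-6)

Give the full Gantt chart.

Answer: P1(0-2) P2(2-4) P3(4-6) P1(6-12) P2(12-18) P3(18-24) P1(24-26) P2(26-33) P3(33-34)

Derivation:
t=0-2: P1@Q0 runs 2, rem=8, quantum used, demote→Q1. Q0=[P2,P3] Q1=[P1] Q2=[]
t=2-4: P2@Q0 runs 2, rem=13, quantum used, demote→Q1. Q0=[P3] Q1=[P1,P2] Q2=[]
t=4-6: P3@Q0 runs 2, rem=7, quantum used, demote→Q1. Q0=[] Q1=[P1,P2,P3] Q2=[]
t=6-12: P1@Q1 runs 6, rem=2, quantum used, demote→Q2. Q0=[] Q1=[P2,P3] Q2=[P1]
t=12-18: P2@Q1 runs 6, rem=7, quantum used, demote→Q2. Q0=[] Q1=[P3] Q2=[P1,P2]
t=18-24: P3@Q1 runs 6, rem=1, quantum used, demote→Q2. Q0=[] Q1=[] Q2=[P1,P2,P3]
t=24-26: P1@Q2 runs 2, rem=0, completes. Q0=[] Q1=[] Q2=[P2,P3]
t=26-33: P2@Q2 runs 7, rem=0, completes. Q0=[] Q1=[] Q2=[P3]
t=33-34: P3@Q2 runs 1, rem=0, completes. Q0=[] Q1=[] Q2=[]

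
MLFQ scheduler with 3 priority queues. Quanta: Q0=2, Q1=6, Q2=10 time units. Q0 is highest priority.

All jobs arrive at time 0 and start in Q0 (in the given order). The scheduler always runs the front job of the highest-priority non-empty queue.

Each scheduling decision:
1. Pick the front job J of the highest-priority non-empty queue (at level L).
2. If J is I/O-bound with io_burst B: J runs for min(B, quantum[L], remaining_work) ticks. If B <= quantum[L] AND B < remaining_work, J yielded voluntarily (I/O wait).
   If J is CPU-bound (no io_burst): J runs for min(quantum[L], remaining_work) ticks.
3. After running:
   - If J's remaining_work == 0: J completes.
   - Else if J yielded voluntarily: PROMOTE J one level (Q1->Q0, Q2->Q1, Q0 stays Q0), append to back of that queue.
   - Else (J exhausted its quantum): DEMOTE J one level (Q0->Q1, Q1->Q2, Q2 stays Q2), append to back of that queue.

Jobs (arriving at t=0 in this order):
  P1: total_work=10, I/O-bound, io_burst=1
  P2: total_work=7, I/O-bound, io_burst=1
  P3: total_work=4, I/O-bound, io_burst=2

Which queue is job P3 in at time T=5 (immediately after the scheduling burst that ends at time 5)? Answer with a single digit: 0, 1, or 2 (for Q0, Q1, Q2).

Answer: 0

Derivation:
t=0-1: P1@Q0 runs 1, rem=9, I/O yield, promote→Q0. Q0=[P2,P3,P1] Q1=[] Q2=[]
t=1-2: P2@Q0 runs 1, rem=6, I/O yield, promote→Q0. Q0=[P3,P1,P2] Q1=[] Q2=[]
t=2-4: P3@Q0 runs 2, rem=2, I/O yield, promote→Q0. Q0=[P1,P2,P3] Q1=[] Q2=[]
t=4-5: P1@Q0 runs 1, rem=8, I/O yield, promote→Q0. Q0=[P2,P3,P1] Q1=[] Q2=[]
t=5-6: P2@Q0 runs 1, rem=5, I/O yield, promote→Q0. Q0=[P3,P1,P2] Q1=[] Q2=[]
t=6-8: P3@Q0 runs 2, rem=0, completes. Q0=[P1,P2] Q1=[] Q2=[]
t=8-9: P1@Q0 runs 1, rem=7, I/O yield, promote→Q0. Q0=[P2,P1] Q1=[] Q2=[]
t=9-10: P2@Q0 runs 1, rem=4, I/O yield, promote→Q0. Q0=[P1,P2] Q1=[] Q2=[]
t=10-11: P1@Q0 runs 1, rem=6, I/O yield, promote→Q0. Q0=[P2,P1] Q1=[] Q2=[]
t=11-12: P2@Q0 runs 1, rem=3, I/O yield, promote→Q0. Q0=[P1,P2] Q1=[] Q2=[]
t=12-13: P1@Q0 runs 1, rem=5, I/O yield, promote→Q0. Q0=[P2,P1] Q1=[] Q2=[]
t=13-14: P2@Q0 runs 1, rem=2, I/O yield, promote→Q0. Q0=[P1,P2] Q1=[] Q2=[]
t=14-15: P1@Q0 runs 1, rem=4, I/O yield, promote→Q0. Q0=[P2,P1] Q1=[] Q2=[]
t=15-16: P2@Q0 runs 1, rem=1, I/O yield, promote→Q0. Q0=[P1,P2] Q1=[] Q2=[]
t=16-17: P1@Q0 runs 1, rem=3, I/O yield, promote→Q0. Q0=[P2,P1] Q1=[] Q2=[]
t=17-18: P2@Q0 runs 1, rem=0, completes. Q0=[P1] Q1=[] Q2=[]
t=18-19: P1@Q0 runs 1, rem=2, I/O yield, promote→Q0. Q0=[P1] Q1=[] Q2=[]
t=19-20: P1@Q0 runs 1, rem=1, I/O yield, promote→Q0. Q0=[P1] Q1=[] Q2=[]
t=20-21: P1@Q0 runs 1, rem=0, completes. Q0=[] Q1=[] Q2=[]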